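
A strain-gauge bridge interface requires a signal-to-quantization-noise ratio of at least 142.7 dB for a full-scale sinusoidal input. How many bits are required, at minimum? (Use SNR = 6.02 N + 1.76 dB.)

6.02 N + 1.76 ≥ 142.7 gives N ≥ 23.412, so the minimum integer is 24.

24 bits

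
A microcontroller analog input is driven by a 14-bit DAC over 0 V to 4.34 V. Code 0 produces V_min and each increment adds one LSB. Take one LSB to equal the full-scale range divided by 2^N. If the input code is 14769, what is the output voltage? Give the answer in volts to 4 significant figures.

Range is 4.34 V. LSB = 4.34 V / 2^14.
Output = V_min + (14769/16384) × range = 0 + 0.901428 × 4.34 V
      = 0 + 3.91220 = 3.91220 V.

3.912 V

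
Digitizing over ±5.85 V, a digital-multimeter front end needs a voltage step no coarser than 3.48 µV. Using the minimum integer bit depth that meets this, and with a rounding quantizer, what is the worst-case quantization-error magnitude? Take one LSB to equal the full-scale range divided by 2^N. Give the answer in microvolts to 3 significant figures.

Span: 5.85 V − (-5.85 V) = 11.7 V.
Required number of levels: 11.7/3.48 µV = 3.3621e6; smallest N with 2^N ≥ that is 22.
Step size = 11.7/4194304 V = 2.7895 µV.
Max error for round-to-nearest is LSB/2 = 1.39 µV.

1.39 µV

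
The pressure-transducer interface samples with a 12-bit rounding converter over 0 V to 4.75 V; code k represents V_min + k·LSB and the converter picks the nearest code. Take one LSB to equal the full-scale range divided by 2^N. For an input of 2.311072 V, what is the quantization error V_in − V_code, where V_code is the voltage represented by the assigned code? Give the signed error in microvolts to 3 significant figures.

−146 µV

Full-scale range = 4.75 V. LSB = 4.75 V / 2^12 ≈ 1.160 mV.
(2.311072 − (0)) / LSB = 2.311072 × 4096/4.75 = 1992.8739. Nearest integer: k = 1993.
V_code = 0 + (1993/4096) × 4.75 = 2.311218262 V.
e = 2.311072 − (2.311218262) = −146 µV.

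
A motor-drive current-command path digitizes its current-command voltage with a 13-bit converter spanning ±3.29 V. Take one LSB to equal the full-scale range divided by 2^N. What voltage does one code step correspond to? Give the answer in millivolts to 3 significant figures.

0.803 mV

Range = 3.29 − (-3.29) = 6.58 V.
There are 2^13 = 8192 steps.
LSB = 6.58 V ÷ 2^13 = 6.58/8192 V = 0.803 mV.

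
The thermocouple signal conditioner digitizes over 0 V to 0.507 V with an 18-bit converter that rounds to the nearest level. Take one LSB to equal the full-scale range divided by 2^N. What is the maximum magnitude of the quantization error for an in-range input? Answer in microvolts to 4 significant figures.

V_FS = 0.507 V.
Step size = 0.507/262144 V = 1.93405 µV.
A rounding quantizer has |error| ≤ LSB/2 = 0.9670 µV.

0.9670 µV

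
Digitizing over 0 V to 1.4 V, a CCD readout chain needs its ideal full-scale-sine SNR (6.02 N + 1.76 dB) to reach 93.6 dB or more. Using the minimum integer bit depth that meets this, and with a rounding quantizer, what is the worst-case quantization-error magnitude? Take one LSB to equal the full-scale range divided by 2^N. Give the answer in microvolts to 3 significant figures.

10.7 µV

Full-scale range = 1.4 V.
6.02 N + 1.76 ≥ 93.6 gives N ≥ 15.256, so the minimum integer is 16.
One LSB is 1.4 V / 65536 = 21.362 µV.
|e|_max = LSB/2 = 10.7 µV.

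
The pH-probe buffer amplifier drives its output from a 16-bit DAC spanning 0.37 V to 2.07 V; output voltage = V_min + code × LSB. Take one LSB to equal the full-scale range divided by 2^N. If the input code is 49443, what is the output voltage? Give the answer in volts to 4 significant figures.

Full-scale range = 2.07 V − (0.37 V) = 1.7 V. LSB = 1.7 V / 2^16.
V_out = 0.37 + 49443 × (1.7/65536) V
      = 0.37 + 1.28255 = 1.65255 V.

1.653 V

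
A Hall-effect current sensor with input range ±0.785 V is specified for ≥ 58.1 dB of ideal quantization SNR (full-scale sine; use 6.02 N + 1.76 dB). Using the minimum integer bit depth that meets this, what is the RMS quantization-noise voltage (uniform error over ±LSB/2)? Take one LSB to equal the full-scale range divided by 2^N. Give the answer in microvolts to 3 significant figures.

443 µV

Full-scale range = 0.785 V − (-0.785 V) = 1.57 V.
Solving 6.02 N ≥ 58.1 − 1.76: N ≥ 9.359. Round up → N = 10.
LSB = 1.57 V / 2^10 = 1.5332 mV.
σ_q = LSB/√12 = 1.5332 mV/3.4641 = 443 µV.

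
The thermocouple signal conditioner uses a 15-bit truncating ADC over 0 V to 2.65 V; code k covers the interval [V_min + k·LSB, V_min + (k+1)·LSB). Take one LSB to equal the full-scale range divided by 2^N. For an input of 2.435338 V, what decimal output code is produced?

30113

Range is 2.65 V. LSB = 2.65 V / 2^15 ≈ 80.87 µV.
V_in − V_min = 2.435338 − (0) = 2.435338 V.
Divide by LSB: 2.435338 × 32768/2.65 = 30113.6436.
Truncating gives code 30113.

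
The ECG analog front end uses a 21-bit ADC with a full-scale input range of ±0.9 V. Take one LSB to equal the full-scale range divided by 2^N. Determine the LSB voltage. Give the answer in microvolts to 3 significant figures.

0.858 µV

The full-scale span is 0.9 − (-0.9) = 1.8 V.
There are 2^21 = 2097152 steps.
LSB = 1.8 V ÷ 2^21 = 1.8/2097152 V = 0.858 µV.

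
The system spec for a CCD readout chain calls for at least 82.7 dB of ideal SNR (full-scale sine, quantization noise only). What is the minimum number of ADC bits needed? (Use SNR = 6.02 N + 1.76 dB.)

14 bits

6.02 N + 1.76 ≥ 82.7 gives N ≥ 13.445, so the minimum integer is 14.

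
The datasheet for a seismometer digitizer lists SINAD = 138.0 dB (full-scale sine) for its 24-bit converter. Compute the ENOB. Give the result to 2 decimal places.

ENOB = (SINAD − 1.76) / 6.02 = (138.0 − 1.76) / 6.02 = 136.24 / 6.02 = 22.6312.

22.63 bits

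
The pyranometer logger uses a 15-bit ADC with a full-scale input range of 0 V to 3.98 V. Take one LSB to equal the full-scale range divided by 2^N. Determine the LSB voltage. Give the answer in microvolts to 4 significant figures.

Span = 3.98 V.
2^15 = 32768 levels.
LSB = 3.98 V / 2^15 = 121.5 µV.

121.5 µV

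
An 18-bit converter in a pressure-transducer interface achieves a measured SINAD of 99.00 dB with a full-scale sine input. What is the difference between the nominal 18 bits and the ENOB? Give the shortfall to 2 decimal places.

1.85 bits

Effective bits = (99.00 − 1.76)/6.02 = 16.1528.
Lost resolution: 18 − 16.1528 = 1.8472 bits.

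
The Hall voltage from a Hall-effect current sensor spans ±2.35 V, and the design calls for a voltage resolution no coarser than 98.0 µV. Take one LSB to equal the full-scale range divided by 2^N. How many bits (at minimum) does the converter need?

16 bits

Range = 2.35 − (-2.35) = 4.7 V.
Required number of levels: 4.7/98.0 µV = 47959; smallest N with 2^N ≥ that is 16.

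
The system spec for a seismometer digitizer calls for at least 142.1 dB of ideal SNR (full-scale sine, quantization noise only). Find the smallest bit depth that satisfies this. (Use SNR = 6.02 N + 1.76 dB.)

Required N = ⌈(142.1 − 1.76)/6.02⌉ = ⌈23.312⌉ = 24.

24 bits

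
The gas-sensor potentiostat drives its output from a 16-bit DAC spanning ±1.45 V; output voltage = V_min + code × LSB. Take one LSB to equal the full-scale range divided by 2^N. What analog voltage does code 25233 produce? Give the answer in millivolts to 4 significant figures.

-333.4 mV

Range = 1.45 − (-1.45) = 2.9 V. LSB = 2.9 V / 2^16.
Output = V_min + (25233/65536) × range = -1.45 + 0.385025 × 2.9 V
      = -1.45 V + 1.11657 V = -0.333427 V.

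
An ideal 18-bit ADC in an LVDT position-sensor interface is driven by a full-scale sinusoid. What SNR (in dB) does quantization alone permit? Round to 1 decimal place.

110.1 dB

Ideal quantization SNR: 6.02 × 18 + 1.76 dB = 110.1 dB.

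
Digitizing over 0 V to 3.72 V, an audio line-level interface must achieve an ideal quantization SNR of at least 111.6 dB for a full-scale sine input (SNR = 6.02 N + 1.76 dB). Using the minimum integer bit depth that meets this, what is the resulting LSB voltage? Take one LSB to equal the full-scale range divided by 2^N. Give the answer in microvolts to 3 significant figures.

7.10 µV

Full-scale range = 3.72 V.
Solving 6.02 N ≥ 111.6 − 1.76: N ≥ 18.246. Round up → N = 19.
Step size = 3.72/524288 V = 7.10 µV.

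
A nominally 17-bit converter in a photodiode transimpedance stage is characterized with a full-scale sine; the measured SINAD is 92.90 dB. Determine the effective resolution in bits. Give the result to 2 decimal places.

(92.90 − 1.76) / 6.02 = 91.14/6.02 = 15.1395 effective bits.

15.14 bits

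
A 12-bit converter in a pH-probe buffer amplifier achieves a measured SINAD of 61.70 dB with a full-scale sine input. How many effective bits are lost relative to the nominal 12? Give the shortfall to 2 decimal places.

2.04 bits

ENOB = (SINAD − 1.76)/6.02 = (61.70 − 1.76)/6.02 = 9.9568 bits.
12 − 9.9568 = 2.04 bits below nominal.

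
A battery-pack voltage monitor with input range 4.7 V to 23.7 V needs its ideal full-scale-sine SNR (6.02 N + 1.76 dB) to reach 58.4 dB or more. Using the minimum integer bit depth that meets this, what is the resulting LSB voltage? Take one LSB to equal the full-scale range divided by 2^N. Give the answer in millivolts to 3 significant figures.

Span: 23.7 V − (4.7 V) = 19 V.
Solving 6.02 N ≥ 58.4 − 1.76: N ≥ 9.409. Round up → N = 10.
LSB = 19 V / 2^10 = 18.6 mV.

18.6 mV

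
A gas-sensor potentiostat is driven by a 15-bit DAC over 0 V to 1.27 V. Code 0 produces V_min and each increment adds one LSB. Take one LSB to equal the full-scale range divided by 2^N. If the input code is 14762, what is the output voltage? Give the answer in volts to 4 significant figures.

Range is 1.27 V. LSB = 1.27 V / 2^15.
Output = V_min + (14762/32768) × range = 0 + 0.450500 × 1.27 V
      = 0 V + 0.572136 V = 0.572136 V.

0.5721 V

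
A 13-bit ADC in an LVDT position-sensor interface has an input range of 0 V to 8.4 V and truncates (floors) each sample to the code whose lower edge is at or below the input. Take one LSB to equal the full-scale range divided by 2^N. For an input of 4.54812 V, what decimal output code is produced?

4435

V_FS = 8.4 V. LSB = 8.4 V / 2^13 ≈ 1.025 mV.
code = ⌊(V_in − V_min)/LSB⌋ = ⌊(V_in − V_min) × 2^13 / range⌋
     = ⌊(4.54812 − (0)) × 8192 / 8.4⌋ = ⌊4.54812 × 8192/8.4⌋
     = ⌊4435.500⌋ = 4435.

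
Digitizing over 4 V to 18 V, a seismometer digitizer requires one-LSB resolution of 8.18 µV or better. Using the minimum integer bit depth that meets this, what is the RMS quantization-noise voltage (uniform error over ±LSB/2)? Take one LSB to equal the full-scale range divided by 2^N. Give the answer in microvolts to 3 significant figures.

1.93 µV

Full-scale range = 18 V − (4 V) = 14 V.
Levels needed ≥ 14/8.18 µV = 1.711e6. 2^21 = 2097152 suffices, so N_min = 21.
LSB = 14 V ÷ 2^21 = 14/2097152 V = 6.6757 µV.
RMS noise = LSB/√12 = 1.93 µV.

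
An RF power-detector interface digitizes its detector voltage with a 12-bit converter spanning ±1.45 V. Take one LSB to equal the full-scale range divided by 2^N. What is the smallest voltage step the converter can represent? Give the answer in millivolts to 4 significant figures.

0.7080 mV

Full-scale range = 1.45 V − (-1.45 V) = 2.9 V.
There are 2^12 = 4096 steps.
Step size = 2.9/4096 V = 0.7080 mV.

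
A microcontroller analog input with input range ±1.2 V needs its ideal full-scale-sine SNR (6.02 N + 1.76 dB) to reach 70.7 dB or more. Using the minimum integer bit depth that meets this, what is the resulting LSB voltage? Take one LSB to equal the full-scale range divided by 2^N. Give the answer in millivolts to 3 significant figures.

Range = 1.2 − (-1.2) = 2.4 V.
N ≥ (70.7 − 1.76)/6.02 = 11.452 → N_min = 12.
Step size = 2.4/4096 V = 0.586 mV.

0.586 mV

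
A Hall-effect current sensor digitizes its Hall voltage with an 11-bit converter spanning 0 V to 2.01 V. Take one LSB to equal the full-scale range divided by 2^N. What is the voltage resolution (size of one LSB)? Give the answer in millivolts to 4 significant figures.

0.9814 mV

V_FS = 2.01 V.
There are 2^11 = 2048 steps.
LSB = 2.01 V / 2^11 = 0.9814 mV.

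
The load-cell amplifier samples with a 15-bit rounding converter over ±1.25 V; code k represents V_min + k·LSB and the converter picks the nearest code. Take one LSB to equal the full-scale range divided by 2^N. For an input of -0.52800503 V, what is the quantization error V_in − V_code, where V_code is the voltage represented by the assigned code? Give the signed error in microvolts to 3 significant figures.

+25.4 µV

The full-scale span is 1.25 − (-1.25) = 2.5 V. LSB = 2.5 V / 2^15 ≈ 76.29 µV.
Position in LSBs: (-0.52800503 − (-1.25)) × 32768/2.5 = 9463.3325; rounding gives k = 9463.
V_code = -1.25 + (9463/32768) × 2.5 = -0.52803039551 V.
e = -0.52800503 − (-0.52803039551) = +25.4 µV.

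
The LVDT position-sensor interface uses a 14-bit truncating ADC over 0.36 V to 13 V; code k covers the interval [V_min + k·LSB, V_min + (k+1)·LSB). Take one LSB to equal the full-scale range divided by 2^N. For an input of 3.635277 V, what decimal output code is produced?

4245

The full-scale span is 13 − (0.36) = 12.64 V. LSB = 12.64 V / 2^14 ≈ 0.7715 mV.
V_in − V_min = 3.635277 − (0.36) = 3.275277 V.
Divide by LSB: 3.275277 × 16384/12.64 = 4245.4223.
Truncating gives code 4245.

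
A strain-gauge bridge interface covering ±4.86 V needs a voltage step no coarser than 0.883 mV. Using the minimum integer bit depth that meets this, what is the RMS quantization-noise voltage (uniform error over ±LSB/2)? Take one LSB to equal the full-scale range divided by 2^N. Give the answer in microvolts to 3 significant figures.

171 µV

The full-scale span is 4.86 − (-4.86) = 9.72 V.
Need 2^N ≥ 9.72 V / 0.883 mV = 11010 → N_min = 14.
LSB = 9.72 V ÷ 2^14 = 9.72/16384 V = 0.59326 mV.
RMS noise = LSB/√12 = 171 µV.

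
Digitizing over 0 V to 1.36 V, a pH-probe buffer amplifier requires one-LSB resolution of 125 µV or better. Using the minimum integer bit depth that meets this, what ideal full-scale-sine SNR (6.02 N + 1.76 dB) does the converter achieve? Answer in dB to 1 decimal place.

Span = 1.36 V.
Levels needed ≥ 1.36/125 µV = 10880. 2^14 = 16384 suffices, so N_min = 14.
Ideal SNR at N = 14: 6.02·14 + 1.76 = 86.0 dB.

86.0 dB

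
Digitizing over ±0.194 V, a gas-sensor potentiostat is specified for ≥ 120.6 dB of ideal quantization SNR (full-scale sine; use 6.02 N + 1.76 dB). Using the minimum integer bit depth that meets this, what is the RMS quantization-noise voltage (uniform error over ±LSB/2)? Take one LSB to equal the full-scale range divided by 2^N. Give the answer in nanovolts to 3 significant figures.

107 nV

Span: 0.194 V − (-0.194 V) = 0.388 V.
Required N = ⌈(120.6 − 1.76)/6.02⌉ = ⌈19.741⌉ = 20.
Step size = 0.388/1048576 V = 370.03 nV.
RMS noise = LSB/√12 = 107 nV.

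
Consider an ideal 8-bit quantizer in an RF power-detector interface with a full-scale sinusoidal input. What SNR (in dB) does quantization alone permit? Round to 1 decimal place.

SNR = 6.02·8 + 1.76 = 49.92 dB.

49.9 dB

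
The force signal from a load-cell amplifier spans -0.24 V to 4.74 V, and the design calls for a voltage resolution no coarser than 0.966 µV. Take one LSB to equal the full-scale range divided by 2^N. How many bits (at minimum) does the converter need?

Span: 4.74 V − (-0.24 V) = 4.98 V.
Need 2^N ≥ 4.98 V / 0.966 µV = 5.155e6 → N_min = 23.

23 bits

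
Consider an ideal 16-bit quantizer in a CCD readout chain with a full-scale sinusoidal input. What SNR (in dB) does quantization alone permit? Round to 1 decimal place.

Ideal quantization SNR: 6.02 × 16 + 1.76 dB = 98.1 dB.

98.1 dB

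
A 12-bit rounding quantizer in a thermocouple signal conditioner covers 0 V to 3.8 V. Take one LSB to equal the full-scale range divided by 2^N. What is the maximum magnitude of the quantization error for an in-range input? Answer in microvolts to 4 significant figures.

463.9 µV

Range is 3.8 V.
LSB = 3.8 V / 2^12 = 0.927734 mV.
Worst-case error for round-to-nearest is half an LSB: 463.9 µV.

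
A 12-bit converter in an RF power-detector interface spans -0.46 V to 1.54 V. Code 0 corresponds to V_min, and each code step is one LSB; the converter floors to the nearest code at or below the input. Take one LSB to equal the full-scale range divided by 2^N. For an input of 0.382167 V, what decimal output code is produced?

The full-scale span is 1.54 − (-0.46) = 2 V. LSB = 2 V / 2^12 ≈ 488.3 µV.
(V_in − V_min) × 2^12/range = (0.382167 − (-0.46)) × 4096/2 = 1724.758.
Floor → code = 1724.

1724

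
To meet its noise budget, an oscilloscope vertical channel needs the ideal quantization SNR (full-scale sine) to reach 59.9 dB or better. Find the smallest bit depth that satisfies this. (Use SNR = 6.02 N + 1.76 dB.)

10 bits

6.02 N + 1.76 ≥ 59.9 gives N ≥ 9.658, so the minimum integer is 10.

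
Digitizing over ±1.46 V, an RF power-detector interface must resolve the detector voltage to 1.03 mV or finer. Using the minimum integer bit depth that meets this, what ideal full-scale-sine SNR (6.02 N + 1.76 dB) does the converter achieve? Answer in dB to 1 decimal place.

Range = 1.46 − (-1.46) = 2.92 V.
Levels needed ≥ 2.92/1.03 mV = 2835. 2^12 = 4096 suffices, so N_min = 12.
6.02(12) + 1.76 = 74.00 dB.

74.0 dB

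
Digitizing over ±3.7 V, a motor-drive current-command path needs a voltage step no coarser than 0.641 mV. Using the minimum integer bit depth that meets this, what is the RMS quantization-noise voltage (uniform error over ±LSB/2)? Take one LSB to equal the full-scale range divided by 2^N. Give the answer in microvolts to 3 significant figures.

130 µV

Range = 3.7 − (-3.7) = 7.4 V.
Levels needed ≥ 7.4/0.641 mV = 11540. 2^14 = 16384 suffices, so N_min = 14.
LSB = 7.4 V / 2^14 = 451.66 µV.
V_rms = LSB/√12 = 130 µV.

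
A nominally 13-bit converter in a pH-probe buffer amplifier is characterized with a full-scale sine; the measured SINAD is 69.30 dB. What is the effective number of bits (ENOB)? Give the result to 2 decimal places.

Inverting SNR = 6.02 N + 1.76: N_eff = (69.30 − 1.76)/6.02 = 11.2193.

11.22 bits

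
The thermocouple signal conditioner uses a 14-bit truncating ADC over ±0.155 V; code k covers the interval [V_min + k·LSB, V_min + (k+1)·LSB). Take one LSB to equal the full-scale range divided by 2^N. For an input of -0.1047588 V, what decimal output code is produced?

Span: 0.155 V − (-0.155 V) = 0.31 V. LSB = 0.31 V / 2^14 ≈ 18.92 µV.
code = ⌊(V_in − V_min)/LSB⌋ = ⌊(V_in − V_min) × 2^14 / range⌋
     = ⌊(-0.1047588 − (-0.155)) × 16384 / 0.31⌋ = ⌊0.0502412 × 16384/0.31⌋
     = ⌊2655.328⌋ = 2655.

2655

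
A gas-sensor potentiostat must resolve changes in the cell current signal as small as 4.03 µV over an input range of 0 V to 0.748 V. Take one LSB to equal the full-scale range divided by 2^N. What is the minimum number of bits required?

18 bits

Full-scale range = 0.748 V.
0.748 V / 4.03 µV = 185600. Since 2^17 = 131072 and 2^18 = 262144, N = 18.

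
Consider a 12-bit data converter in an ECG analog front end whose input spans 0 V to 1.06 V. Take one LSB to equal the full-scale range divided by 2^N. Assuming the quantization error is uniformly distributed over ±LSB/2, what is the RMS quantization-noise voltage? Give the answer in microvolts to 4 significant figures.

Range is 1.06 V.
LSB = 1.06 V / 2^12 = 258.789 µV.
For a uniform distribution on [−LSB/2, +LSB/2], V_rms = LSB/√12 = 258.789 µV/3.4641 = 74.71 µV.

74.71 µV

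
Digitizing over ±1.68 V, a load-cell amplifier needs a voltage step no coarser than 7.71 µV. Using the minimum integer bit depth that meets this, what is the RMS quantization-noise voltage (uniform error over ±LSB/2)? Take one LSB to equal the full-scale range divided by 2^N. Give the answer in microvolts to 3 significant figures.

Full-scale range = 1.68 V − (-1.68 V) = 3.36 V.
Need 2^N ≥ 3.36 V / 7.71 µV = 435800 → N_min = 19.
Step size = 3.36/524288 V = 6.4087 µV.
RMS noise = LSB/√12 = 1.85 µV.

1.85 µV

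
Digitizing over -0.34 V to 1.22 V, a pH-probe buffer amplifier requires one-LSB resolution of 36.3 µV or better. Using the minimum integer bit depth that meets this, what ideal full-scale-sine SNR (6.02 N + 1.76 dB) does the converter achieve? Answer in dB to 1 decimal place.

98.1 dB

The full-scale span is 1.22 − (-0.34) = 1.56 V.
1.56 V / 36.3 µV = 42980. Since 2^15 = 32768 and 2^16 = 65536, N = 16.
Ideal SNR at N = 16: 6.02·16 + 1.76 = 98.1 dB.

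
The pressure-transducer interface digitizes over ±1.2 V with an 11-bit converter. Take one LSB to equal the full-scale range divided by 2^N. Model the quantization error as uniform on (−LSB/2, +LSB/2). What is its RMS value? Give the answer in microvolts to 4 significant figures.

The full-scale span is 1.2 − (-1.2) = 2.4 V.
LSB = 2.4 V / 2^11 = 1.17188 mV.
V_rms = LSB/√12 = 1.17188 mV / √12 = 338.3 µV.

338.3 µV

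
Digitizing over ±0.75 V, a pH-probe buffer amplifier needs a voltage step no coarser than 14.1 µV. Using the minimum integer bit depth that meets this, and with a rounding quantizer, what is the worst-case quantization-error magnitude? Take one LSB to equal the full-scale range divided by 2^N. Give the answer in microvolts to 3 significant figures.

Span: 0.75 V − (-0.75 V) = 1.5 V.
Levels needed ≥ 1.5/14.1 µV = 106400. 2^17 = 131072 suffices, so N_min = 17.
Step size = 1.5/131072 V = 11.444 µV.
Max error for round-to-nearest is LSB/2 = 5.72 µV.

5.72 µV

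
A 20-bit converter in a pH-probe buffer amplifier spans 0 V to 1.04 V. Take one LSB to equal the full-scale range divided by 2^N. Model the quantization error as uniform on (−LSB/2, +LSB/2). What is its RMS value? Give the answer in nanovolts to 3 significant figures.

Range is 1.04 V.
One LSB is 1.04 V / 1048576 = 0.99182 µV.
V_rms = LSB/√12 = 0.99182 µV / √12 = 286 nV.

286 nV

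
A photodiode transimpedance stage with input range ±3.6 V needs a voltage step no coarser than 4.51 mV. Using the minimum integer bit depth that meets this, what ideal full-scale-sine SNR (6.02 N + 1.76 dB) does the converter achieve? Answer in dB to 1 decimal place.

68.0 dB

Full-scale range = 3.6 V − (-3.6 V) = 7.2 V.
Levels needed ≥ 7.2/4.51 mV = 1596. 2^11 = 2048 suffices, so N_min = 11.
SNR = 6.02 × 11 + 1.76 = 67.98 dB.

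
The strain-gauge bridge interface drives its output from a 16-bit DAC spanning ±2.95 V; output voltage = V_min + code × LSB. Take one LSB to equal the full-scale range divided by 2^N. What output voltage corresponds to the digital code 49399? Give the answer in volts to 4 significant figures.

1.497 V

Range = 2.95 − (-2.95) = 5.9 V. LSB = 5.9 V / 2^16.
V_out = -2.95 + 49399 × (5.9/65536) V
      = -2.95 + 4.44724 = 1.49724 V.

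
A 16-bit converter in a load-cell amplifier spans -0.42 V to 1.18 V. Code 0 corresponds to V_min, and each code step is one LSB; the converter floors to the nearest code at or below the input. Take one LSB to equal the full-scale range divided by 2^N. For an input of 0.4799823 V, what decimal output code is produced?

36863

Full-scale range = 1.18 V − (-0.42 V) = 1.6 V. LSB = 1.6 V / 2^16 ≈ 24.41 µV.
code = ⌊(V_in − V_min)/LSB⌋ = ⌊(V_in − V_min) × 2^16 / range⌋
     = ⌊(0.4799823 − (-0.42)) × 65536 / 1.6⌋ = ⌊0.8999823 × 65536/1.6⌋
     = ⌊36863.275⌋ = 36863.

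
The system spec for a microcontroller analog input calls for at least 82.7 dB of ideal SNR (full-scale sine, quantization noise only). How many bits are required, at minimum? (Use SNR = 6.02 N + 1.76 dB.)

N ≥ (82.7 − 1.76)/6.02 = 13.445 → N_min = 14.

14 bits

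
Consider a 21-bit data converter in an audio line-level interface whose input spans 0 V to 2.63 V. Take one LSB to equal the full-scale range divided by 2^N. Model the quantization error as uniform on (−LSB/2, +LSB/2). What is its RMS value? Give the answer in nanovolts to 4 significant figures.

Full-scale range = 2.63 V.
Step size = 2.63/2097152 V = 1.25408 µV.
RMS of a uniform error over width LSB is LSB/√12 = 362.0 nV.

362.0 nV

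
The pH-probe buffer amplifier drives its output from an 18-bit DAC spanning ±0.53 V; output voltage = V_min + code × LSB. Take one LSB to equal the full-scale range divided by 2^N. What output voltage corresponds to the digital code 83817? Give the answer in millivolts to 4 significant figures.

-191.1 mV

Span: 0.53 V − (-0.53 V) = 1.06 V. LSB = 1.06 V / 2^18.
V_out = -0.53 + 83817 × (1.06/262144) V
      = -0.53 V + 0.338921 V = -0.191079 V.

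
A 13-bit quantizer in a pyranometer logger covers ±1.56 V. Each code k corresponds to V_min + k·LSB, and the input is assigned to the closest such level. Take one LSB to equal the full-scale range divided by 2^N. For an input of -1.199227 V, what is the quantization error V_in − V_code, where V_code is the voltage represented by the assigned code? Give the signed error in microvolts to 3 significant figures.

+99.2 µV

Range = 1.56 − (-1.56) = 3.12 V. LSB = 3.12 V / 2^13 ≈ 380.9 µV.
(V_in − V_min)/LSB = (-1.199227 − (-1.56)) × 8192/3.12 = 947.2604 → nearest code k = 947.
Reconstructed level: -1.56 + 947 × 3.12/8192 V = -1.199326172 V.
V_in − V_code = -1.199227 − (-1.199326172) = +99.2 µV.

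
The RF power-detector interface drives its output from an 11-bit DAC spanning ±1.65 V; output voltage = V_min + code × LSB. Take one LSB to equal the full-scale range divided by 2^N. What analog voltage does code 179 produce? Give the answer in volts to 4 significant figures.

Full-scale range = 1.65 V − (-1.65 V) = 3.3 V. LSB = 3.3 V / 2^11.
V_out = V_min + code × LSB = -1.65 V + 179 × 3.3 V / 2048
      = -1.65 V + 0.288428 V = -1.36157 V.

-1.362 V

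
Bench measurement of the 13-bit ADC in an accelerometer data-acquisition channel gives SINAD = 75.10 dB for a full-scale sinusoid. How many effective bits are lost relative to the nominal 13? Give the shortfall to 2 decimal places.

Effective bits = (75.10 − 1.76)/6.02 = 12.1827.
Lost resolution: 13 − 12.1827 = 0.8173 bits.

0.82 bits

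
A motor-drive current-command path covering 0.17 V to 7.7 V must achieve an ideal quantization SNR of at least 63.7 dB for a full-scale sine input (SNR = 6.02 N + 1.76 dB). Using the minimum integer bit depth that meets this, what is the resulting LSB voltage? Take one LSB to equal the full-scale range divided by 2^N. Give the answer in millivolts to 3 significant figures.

The full-scale span is 7.7 − (0.17) = 7.53 V.
Solving 6.02 N ≥ 63.7 − 1.76: N ≥ 10.289. Round up → N = 11.
One LSB is 7.53 V / 2048 = 3.68 mV.

3.68 mV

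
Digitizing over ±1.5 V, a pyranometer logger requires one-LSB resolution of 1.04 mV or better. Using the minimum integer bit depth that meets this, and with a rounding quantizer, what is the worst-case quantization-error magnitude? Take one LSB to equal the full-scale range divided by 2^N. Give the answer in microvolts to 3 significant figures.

Range = 1.5 − (-1.5) = 3 V.
3 V / 1.04 mV = 2885. Since 2^11 = 2048 and 2^12 = 4096, N = 12.
Step size = 3/4096 V = 0.73242 mV.
|e|_max = LSB/2 = 366 µV.

366 µV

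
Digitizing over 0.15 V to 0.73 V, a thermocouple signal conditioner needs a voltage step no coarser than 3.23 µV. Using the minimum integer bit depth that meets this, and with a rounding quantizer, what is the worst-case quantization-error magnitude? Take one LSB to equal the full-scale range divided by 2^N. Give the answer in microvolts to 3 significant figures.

Span: 0.73 V − (0.15 V) = 0.58 V.
Required number of levels: 0.58/3.23 µV = 179570; smallest N with 2^N ≥ that is 18.
One LSB is 0.58 V / 262144 = 2.2125 µV.
Max error for round-to-nearest is LSB/2 = 1.11 µV.

1.11 µV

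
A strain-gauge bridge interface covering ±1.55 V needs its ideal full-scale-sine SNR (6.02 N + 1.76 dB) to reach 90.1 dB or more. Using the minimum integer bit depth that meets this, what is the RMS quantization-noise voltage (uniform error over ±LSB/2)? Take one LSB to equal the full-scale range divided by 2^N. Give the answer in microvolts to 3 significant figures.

27.3 µV

The full-scale span is 1.55 − (-1.55) = 3.1 V.
N ≥ (90.1 − 1.76)/6.02 = 14.674 → N_min = 15.
LSB = 3.1 V ÷ 2^15 = 3.1/32768 V = 94.604 µV.
RMS noise = LSB/√12 = 27.3 µV.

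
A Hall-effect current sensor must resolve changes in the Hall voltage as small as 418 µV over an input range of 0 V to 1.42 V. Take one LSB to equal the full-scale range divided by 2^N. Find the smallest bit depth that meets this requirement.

Span = 1.42 V.
Need 2^N ≥ 1.42 V / 418 µV = 3397 → N_min = 12.

12 bits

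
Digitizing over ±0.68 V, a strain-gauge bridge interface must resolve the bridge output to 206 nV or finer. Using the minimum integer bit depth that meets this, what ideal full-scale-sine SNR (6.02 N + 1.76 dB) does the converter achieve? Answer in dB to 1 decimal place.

Span: 0.68 V − (-0.68 V) = 1.36 V.
Required number of levels: 1.36/206 nV = 6.6019e6; smallest N with 2^N ≥ that is 23.
SNR = 6.02 × 23 + 1.76 = 140.22 dB.

140.2 dB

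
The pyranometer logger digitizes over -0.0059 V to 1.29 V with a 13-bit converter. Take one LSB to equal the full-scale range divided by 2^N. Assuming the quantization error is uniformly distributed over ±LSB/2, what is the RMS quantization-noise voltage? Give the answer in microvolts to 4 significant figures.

45.67 µV

Span: 1.29 V − (-0.0059 V) = 1.2959 V.
LSB = 1.2959 V ÷ 2^13 = 1.2959/8192 V = 158.191 µV.
RMS of a uniform error over width LSB is LSB/√12 = 45.67 µV.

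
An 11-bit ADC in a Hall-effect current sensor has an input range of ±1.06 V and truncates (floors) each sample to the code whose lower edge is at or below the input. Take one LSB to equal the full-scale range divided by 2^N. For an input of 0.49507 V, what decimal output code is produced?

1502

Range = 1.06 − (-1.06) = 2.12 V. LSB = 2.12 V / 2^11 ≈ 1.035 mV.
(V_in − V_min) × 2^11/range = (0.49507 − (-1.06)) × 2048/2.12 = 1502.256.
Floor → code = 1502.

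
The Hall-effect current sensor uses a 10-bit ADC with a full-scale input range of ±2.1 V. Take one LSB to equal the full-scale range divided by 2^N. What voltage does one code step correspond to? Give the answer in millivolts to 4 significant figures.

Range = 2.1 − (-2.1) = 4.2 V.
Number of codes = 2^10 = 1024.
LSB = 4.2 V ÷ 2^10 = 4.2/1024 V = 4.102 mV.

4.102 mV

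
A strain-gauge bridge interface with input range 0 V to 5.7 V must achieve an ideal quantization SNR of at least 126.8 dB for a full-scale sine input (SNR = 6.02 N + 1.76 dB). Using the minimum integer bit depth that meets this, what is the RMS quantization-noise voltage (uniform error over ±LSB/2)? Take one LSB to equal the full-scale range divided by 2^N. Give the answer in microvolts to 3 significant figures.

0.785 µV

Range is 5.7 V.
Required N = ⌈(126.8 − 1.76)/6.02⌉ = ⌈20.771⌉ = 21.
LSB = 5.7 V ÷ 2^21 = 5.7/2097152 V = 2.7180 µV.
RMS noise = LSB/√12 = 0.785 µV.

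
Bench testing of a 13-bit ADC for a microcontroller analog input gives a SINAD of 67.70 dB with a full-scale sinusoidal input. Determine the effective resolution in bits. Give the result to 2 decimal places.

10.95 bits

ENOB = (67.70 − 1.76)/6.02 = 10.9535 bits.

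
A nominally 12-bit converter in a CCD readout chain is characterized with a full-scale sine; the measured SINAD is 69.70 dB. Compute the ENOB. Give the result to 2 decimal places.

11.29 bits

(69.70 − 1.76) / 6.02 = 67.94/6.02 = 11.2857 effective bits.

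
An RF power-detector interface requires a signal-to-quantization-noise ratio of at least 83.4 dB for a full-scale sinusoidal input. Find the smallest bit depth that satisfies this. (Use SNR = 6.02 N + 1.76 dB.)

14 bits

Required N = ⌈(83.4 − 1.76)/6.02⌉ = ⌈13.561⌉ = 14.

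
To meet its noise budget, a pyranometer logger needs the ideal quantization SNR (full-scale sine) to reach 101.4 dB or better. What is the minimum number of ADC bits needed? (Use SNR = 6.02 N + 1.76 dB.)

17 bits

Solving 6.02 N ≥ 101.4 − 1.76: N ≥ 16.551. Round up → N = 17.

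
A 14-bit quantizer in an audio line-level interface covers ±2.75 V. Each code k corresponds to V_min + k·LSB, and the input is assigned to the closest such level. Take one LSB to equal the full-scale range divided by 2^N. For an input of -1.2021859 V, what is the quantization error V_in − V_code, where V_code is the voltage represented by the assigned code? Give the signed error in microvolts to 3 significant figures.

Span: 2.75 V − (-2.75 V) = 5.5 V. LSB = 5.5 V / 2^14 ≈ 335.7 µV.
(-1.2021859 − (-2.75)) / LSB = 1.5478141 × 16384/5.5 = 4610.7975. Nearest integer: k = 4611.
V_code = -2.75 + (4611/16384) × 5.5 = -1.2021179199 V.
e = -1.2021859 − (-1.2021179199) = −68.0 µV.

−68.0 µV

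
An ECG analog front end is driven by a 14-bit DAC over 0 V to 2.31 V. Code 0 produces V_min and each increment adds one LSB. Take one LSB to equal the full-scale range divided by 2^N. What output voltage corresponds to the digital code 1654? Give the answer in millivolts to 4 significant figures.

Full-scale range = 2.31 V. LSB = 2.31 V / 2^14.
V_out = V_min + code × LSB = 0 V + 1654 × 2.31 V / 16384
      = 0 + 0.233199 = 0.233199 V.

233.2 mV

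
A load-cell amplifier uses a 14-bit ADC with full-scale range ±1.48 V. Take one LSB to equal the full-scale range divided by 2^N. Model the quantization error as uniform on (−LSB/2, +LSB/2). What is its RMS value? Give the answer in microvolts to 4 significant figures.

Span: 1.48 V − (-1.48 V) = 2.96 V.
Step size = 2.96/16384 V = 180.664 µV.
RMS of a uniform error over width LSB is LSB/√12 = 52.15 µV.

52.15 µV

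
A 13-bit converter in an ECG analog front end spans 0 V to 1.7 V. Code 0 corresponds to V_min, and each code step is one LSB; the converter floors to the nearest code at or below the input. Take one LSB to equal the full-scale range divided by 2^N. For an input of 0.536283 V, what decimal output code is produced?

2584

Full-scale range = 1.7 V. LSB = 1.7 V / 2^13 ≈ 207.5 µV.
(V_in − V_min) × 2^13/range = (0.536283 − (0)) × 8192/1.7 = 2584.253.
Floor → code = 2584.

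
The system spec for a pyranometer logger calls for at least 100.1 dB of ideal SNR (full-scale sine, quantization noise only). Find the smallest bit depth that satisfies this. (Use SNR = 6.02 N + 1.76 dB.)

17 bits

N ≥ (100.1 − 1.76)/6.02 = 16.336 → N_min = 17.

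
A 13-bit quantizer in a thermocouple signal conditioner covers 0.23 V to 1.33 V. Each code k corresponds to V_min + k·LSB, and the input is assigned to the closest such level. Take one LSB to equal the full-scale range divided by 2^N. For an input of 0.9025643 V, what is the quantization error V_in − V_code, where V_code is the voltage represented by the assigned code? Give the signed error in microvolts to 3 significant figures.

−30.9 µV

Range = 1.33 − (0.23) = 1.1 V. LSB = 1.1 V / 2^13 ≈ 134.3 µV.
(V_in − V_min)/LSB = (0.9025643 − (0.23)) × 8192/1.1 = 5008.7698 → nearest code k = 5009.
V_code = 0.23 + (5009/8192) × 1.1 = 0.9025952148 V.
Error = V_in − V_code = 0.9025643 − (0.9025952148) = −30.9 µV.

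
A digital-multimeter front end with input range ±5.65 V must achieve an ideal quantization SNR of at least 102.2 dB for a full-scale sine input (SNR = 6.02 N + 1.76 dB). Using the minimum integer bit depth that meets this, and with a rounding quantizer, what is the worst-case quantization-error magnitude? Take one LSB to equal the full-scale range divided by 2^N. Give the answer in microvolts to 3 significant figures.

43.1 µV

Full-scale range = 5.65 V − (-5.65 V) = 11.3 V.
N ≥ (102.2 − 1.76)/6.02 = 16.684 → N_min = 17.
Step size = 11.3/131072 V = 86.212 µV.
Max error for round-to-nearest is LSB/2 = 43.1 µV.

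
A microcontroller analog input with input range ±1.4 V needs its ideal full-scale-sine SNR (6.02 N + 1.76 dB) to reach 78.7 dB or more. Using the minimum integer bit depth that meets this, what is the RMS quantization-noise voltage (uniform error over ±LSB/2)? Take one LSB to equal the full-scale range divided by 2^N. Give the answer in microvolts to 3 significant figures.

The full-scale span is 1.4 − (-1.4) = 2.8 V.
Solving 6.02 N ≥ 78.7 − 1.76: N ≥ 12.781. Round up → N = 13.
LSB = 2.8 V ÷ 2^13 = 2.8/8192 V = 341.80 µV.
σ_q = LSB/√12 = 341.80 µV/3.4641 = 98.7 µV.

98.7 µV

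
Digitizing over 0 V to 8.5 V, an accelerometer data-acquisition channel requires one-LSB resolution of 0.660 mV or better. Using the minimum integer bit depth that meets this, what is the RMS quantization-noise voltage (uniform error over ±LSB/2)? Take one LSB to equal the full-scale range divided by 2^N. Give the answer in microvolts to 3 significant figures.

150 µV

V_FS = 8.5 V.
Required number of levels: 8.5/0.660 mV = 12879; smallest N with 2^N ≥ that is 14.
One LSB is 8.5 V / 16384 = 0.51880 mV.
σ_q = LSB/√12 = 0.51880 mV/3.4641 = 150 µV.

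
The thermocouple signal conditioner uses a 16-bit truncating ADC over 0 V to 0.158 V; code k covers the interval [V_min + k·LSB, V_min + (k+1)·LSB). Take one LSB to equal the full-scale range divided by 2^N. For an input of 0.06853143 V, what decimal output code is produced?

V_FS = 0.158 V. LSB = 0.158 V / 2^16 ≈ 2.411 µV.
(V_in − V_min) × 2^16/range = (0.06853143 − (0)) × 65536/0.158 = 28425.796.
Floor → code = 28425.

28425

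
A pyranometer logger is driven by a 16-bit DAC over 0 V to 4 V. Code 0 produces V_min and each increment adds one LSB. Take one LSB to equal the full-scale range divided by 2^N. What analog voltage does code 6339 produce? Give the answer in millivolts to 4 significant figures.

V_FS = 4 V. LSB = 4 V / 2^16.
V_out = V_min + code × LSB = 0 V + 6339 × 4 V / 65536
      = 0 V + 0.386902 V = 0.386902 V.

386.9 mV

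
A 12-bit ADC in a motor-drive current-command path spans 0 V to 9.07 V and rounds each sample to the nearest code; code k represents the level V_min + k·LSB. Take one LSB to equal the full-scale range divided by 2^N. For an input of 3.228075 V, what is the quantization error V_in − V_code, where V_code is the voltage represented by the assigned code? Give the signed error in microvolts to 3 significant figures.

Span = 9.07 V. LSB = 9.07 V / 2^12 ≈ 2.214 mV.
(V_in − V_min)/LSB = (3.228075 − (0)) × 4096/9.07 = 1457.7944 → nearest code k = 1458.
V_code = 0 + (1458/4096) × 9.07 = 3.228530273 V.
V_in − V_code = 3.228075 − (3.228530273) = −455 µV.

−455 µV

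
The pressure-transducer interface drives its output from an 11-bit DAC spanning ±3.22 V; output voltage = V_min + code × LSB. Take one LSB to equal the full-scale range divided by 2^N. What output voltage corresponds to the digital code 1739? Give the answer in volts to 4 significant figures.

The full-scale span is 3.22 − (-3.22) = 6.44 V. LSB = 6.44 V / 2^11.
V_out = V_min + code × LSB = -3.22 V + 1739 × 6.44 V / 2048
      = -3.22 V + 5.46834 V = 2.24834 V.

2.248 V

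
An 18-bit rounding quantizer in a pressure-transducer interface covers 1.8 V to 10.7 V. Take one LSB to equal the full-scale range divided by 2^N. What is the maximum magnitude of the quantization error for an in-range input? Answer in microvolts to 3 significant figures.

Range = 10.7 − (1.8) = 8.9 V.
LSB = 8.9 V ÷ 2^18 = 8.9/262144 V = 33.951 µV.
Worst-case error for round-to-nearest is half an LSB: 17.0 µV.

17.0 µV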